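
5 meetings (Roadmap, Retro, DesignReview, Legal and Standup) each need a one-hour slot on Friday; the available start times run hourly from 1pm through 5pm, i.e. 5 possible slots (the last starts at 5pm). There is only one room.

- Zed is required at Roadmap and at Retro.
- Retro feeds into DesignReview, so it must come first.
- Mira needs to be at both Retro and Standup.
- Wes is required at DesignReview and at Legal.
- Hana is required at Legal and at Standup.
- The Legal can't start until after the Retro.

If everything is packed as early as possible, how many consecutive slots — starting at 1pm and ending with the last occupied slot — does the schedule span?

The precedence chain requires at least 2 distinct slots.
With at most 1 per slot and 5 meetings, at least 5 slots are needed.
5 works (last occupied slot: 5pm): for example Retro -> 1pm; Legal -> 3pm; Roadmap -> 4pm; Standup -> 5pm; DesignReview -> 2pm.

5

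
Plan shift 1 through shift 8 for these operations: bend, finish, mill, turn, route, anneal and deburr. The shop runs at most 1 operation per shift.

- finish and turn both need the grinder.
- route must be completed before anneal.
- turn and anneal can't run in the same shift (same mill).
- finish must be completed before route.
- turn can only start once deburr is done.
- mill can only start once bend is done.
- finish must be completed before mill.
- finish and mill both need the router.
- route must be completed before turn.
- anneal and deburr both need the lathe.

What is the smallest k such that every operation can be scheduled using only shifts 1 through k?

7

The precedence chain requires at least 3 distinct shifts.
With at most 1 per shift and 7 operations, at least 7 shifts are needed.
7 works (last occupied shift: shift 7): for example mill=shift 4; bend=shift 3; turn=shift 6; route=shift 2; anneal=shift 7; deburr=shift 5; finish=shift 1.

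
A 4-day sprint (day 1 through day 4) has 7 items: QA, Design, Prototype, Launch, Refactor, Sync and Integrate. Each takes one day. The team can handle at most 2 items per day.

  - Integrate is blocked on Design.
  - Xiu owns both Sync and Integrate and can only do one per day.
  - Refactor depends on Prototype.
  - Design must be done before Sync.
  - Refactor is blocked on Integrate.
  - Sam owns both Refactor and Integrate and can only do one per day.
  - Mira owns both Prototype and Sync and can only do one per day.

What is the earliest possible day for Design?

Downstream work caps Design at day 2.
Design at day 1 is achievable: Design=day 1, Prototype=day 1, Integrate=day 2, Sync=day 3, Launch=day 4, QA=day 2, Refactor=day 3.

day 1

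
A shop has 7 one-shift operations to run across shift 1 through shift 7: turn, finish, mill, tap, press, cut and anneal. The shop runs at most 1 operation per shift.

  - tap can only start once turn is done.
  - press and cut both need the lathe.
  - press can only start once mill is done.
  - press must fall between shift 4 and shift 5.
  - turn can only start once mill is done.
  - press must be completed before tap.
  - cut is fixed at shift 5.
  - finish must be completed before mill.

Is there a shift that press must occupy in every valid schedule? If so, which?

press's window is shift 4–shift 5.
cut is fixed at shift 5, and press can't share a shift with cut.
So press must be shift 4.

shift 4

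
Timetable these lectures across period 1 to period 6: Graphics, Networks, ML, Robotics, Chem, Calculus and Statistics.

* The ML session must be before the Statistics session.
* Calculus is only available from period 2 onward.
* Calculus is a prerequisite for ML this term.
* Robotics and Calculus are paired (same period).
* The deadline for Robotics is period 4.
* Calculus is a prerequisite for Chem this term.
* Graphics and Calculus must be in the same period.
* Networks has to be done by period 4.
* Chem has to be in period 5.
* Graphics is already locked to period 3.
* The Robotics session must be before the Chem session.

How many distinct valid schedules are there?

12

Splitting on Networks: it can be period 1 (3), period 2 (3), period 3 (3), period 4 (3). Listing each branch's schedules as (Graphics, ML, Robotics, Chem, Calculus, Statistics) by period number:
Networks=period 1: (3,4,3,5,3,5) (3,4,3,5,3,6) (3,5,3,5,3,6) — 3.
Networks=period 2: (3,4,3,5,3,5) (3,4,3,5,3,6) (3,5,3,5,3,6) — 3.
Networks=period 3: (3,4,3,5,3,5) (3,4,3,5,3,6) (3,5,3,5,3,6) — 3.
Networks=period 4: (3,4,3,5,3,5) (3,4,3,5,3,6) (3,5,3,5,3,6) — 3.
Summing: 3 + 3 + 3 + 3 = 12.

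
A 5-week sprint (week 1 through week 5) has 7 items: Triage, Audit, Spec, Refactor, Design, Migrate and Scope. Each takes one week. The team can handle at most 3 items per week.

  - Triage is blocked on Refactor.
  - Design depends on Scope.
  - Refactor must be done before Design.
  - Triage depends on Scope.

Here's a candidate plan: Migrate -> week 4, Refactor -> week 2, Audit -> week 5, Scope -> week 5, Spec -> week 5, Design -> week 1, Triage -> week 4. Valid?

Triage is blocked on Refactor — holds.
Refactor must be done before Design — violated.
The team can handle at most 3 items per week — holds.
Triage depends on Scope — violated.
Design depends on Scope — violated.

No. Design depends on Scope is not satisfied.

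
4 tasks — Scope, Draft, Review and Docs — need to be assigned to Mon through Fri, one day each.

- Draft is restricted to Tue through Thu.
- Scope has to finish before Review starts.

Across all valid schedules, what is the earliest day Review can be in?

Precedence pushes Review to at least Tue.
Review at Tue is achievable: Scope=Mon; Review=Tue; Draft=Tue; Docs=Mon.

Tue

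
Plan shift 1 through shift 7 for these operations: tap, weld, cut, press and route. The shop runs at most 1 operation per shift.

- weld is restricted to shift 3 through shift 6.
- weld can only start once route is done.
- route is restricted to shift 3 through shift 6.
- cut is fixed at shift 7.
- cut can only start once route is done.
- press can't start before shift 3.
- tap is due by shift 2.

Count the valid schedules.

24

Splitting on tap: it can be shift 1 (12), shift 2 (12). Listing each branch's schedules as (weld, cut, press, route) by shift number:
tap=shift 1: (4,7,5,3) (4,7,6,3) (5,7,3,4) (5,7,4,3) (5,7,6,3) (5,7,6,4) (6,7,3,4) (6,7,3,5) (6,7,4,3) (6,7,4,5) (6,7,5,3) (6,7,5,4) — 12.
tap=shift 2: (4,7,5,3) (4,7,6,3) (5,7,3,4) (5,7,4,3) (5,7,6,3) (5,7,6,4) (6,7,3,4) (6,7,3,5) (6,7,4,3) (6,7,4,5) (6,7,5,3) (6,7,5,4) — 12.
Summing: 12 + 12 = 24.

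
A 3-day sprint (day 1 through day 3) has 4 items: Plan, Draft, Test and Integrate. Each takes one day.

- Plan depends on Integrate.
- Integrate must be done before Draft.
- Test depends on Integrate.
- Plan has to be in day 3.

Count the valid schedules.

Splitting on Draft: it can be day 2 (2), day 3 (3). Listing each branch's schedules as (Plan, Test, Integrate) by day number:
Draft=day 2: (3,2,1) (3,3,1) — 2.
Draft=day 3: (3,2,1) (3,3,1) (3,3,2) — 3.
Summing: 2 + 3 = 5.

5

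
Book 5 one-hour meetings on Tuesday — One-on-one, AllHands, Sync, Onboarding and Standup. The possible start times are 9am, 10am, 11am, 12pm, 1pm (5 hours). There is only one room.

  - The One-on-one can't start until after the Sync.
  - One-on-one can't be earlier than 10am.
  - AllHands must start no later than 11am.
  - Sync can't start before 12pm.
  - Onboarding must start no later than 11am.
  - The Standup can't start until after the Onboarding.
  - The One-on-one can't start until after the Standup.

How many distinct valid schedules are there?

Enumerating: One-on-one=1pm; Sync=12pm; AllHands=10am; Onboarding=9am; Standup=11am | AllHands=11am; Standup=10am; Onboarding=9am; Sync=12pm; One-on-one=1pm | Onboarding in 10am; Sync in 12pm; AllHands in 9am; One-on-one in 1pm; Standup in 11am.

3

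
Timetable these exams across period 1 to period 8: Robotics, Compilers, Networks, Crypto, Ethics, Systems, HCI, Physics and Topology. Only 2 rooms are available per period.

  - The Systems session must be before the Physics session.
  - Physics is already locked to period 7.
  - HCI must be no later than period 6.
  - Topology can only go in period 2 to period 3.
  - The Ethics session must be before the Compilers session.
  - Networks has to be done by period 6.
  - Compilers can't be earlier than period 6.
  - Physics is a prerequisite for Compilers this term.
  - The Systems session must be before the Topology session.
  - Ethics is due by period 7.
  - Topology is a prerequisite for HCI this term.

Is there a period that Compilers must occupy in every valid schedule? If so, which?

period 8

Compilers is available from period 6; precedence pushes Compilers to at least period 8.
So Compilers is pinned to period 8.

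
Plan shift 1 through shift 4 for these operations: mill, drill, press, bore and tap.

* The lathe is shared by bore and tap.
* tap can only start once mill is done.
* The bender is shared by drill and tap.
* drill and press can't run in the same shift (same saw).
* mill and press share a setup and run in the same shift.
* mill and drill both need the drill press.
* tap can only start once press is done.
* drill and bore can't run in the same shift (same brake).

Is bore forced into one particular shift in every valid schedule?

bore can be shift 1 (e.g. press -> shift 1, tap -> shift 2, drill -> shift 3, bore -> shift 1, mill -> shift 1) or shift 2 (e.g. press=shift 1; tap=shift 3; mill=shift 1; bore=shift 2; drill=shift 4).

No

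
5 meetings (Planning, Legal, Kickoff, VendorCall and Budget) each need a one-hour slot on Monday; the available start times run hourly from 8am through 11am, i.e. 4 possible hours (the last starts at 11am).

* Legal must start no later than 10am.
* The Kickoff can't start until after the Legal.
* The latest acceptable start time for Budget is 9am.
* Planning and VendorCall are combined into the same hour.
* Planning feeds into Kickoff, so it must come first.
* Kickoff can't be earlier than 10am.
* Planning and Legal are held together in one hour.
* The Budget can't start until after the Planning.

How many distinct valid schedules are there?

Enumerating: Budget -> 9am; Kickoff -> 10am; Legal -> 8am; Planning -> 8am; VendorCall -> 8am | Kickoff -> 11am; VendorCall -> 8am; Planning -> 8am; Legal -> 8am; Budget -> 9am.

2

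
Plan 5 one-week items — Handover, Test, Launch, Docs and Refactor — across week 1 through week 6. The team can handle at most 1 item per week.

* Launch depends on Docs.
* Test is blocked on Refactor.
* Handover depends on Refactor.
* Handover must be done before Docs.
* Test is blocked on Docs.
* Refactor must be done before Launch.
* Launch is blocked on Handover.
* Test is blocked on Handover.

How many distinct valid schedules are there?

12

Splitting on Handover: it can be week 2 (8), week 3 (4). Listing each branch's schedules as (Test, Launch, Docs, Refactor) by week number:
Handover=week 2: (4,5,3,1) (4,6,3,1) (5,4,3,1) (5,6,3,1) (5,6,4,1) (6,4,3,1) (6,5,3,1) (6,5,4,1) — 8.
Handover=week 3: (5,6,4,1) (5,6,4,2) (6,5,4,1) (6,5,4,2) — 4.
Summing: 8 + 4 = 12.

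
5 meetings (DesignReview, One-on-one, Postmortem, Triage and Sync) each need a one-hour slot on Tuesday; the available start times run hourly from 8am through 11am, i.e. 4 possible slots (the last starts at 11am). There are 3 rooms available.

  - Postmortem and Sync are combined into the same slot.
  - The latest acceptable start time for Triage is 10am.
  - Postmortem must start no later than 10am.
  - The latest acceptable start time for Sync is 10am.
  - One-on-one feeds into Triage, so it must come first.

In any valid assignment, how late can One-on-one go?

Downstream work caps One-on-one at 9am.
One-on-one at 9am is achievable: DesignReview=8am, Sync=8am, One-on-one=9am, Postmortem=8am, Triage=10am.

9am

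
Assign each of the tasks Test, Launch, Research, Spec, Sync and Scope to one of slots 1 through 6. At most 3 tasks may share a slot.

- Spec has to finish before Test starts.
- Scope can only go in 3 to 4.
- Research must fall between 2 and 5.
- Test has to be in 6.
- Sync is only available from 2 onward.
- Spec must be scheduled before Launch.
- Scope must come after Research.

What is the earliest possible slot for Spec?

Downstream work caps Spec at 5.
Spec at 1 is achievable: Spec=1; Launch=2; Test=6; Sync=2; Scope=3; Research=2.

1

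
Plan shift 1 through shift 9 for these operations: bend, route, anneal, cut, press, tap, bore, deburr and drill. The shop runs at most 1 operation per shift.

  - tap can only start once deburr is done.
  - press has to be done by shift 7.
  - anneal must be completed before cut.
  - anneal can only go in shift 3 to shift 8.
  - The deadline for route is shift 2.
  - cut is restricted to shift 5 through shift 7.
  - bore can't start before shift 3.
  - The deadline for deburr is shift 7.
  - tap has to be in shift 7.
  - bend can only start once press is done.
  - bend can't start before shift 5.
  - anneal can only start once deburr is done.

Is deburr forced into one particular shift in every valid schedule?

No

deburr can be shift 1 (e.g. tap=shift 7; bend=shift 6; drill=shift 9; deburr=shift 1; route=shift 2; cut=shift 5; press=shift 4; anneal=shift 3; bore=shift 8) or shift 2 (e.g. deburr -> shift 2; bore -> shift 8; press -> shift 4; tap -> shift 7; anneal -> shift 3; bend -> shift 6; drill -> shift 9; cut -> shift 5; route -> shift 1).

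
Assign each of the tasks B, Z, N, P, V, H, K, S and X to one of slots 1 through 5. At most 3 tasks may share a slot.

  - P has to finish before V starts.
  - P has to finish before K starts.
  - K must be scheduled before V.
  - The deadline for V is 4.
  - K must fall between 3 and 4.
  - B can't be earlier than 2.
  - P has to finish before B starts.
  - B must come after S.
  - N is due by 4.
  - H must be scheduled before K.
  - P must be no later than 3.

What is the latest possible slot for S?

4

Downstream work caps S at 4.
S at 4 is achievable: X=2; Z=2; S=4; B=5; H=1; K=3; N=1; V=4; P=1.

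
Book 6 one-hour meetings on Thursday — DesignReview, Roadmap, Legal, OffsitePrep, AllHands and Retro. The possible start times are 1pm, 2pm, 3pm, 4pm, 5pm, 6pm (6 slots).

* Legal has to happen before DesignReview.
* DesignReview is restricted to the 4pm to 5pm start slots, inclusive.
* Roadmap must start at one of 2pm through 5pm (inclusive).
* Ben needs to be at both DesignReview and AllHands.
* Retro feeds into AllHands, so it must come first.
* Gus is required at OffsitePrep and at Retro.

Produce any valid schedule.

AllHands=2pm; Roadmap=2pm; DesignReview=4pm; Retro=1pm; OffsitePrep=2pm; Legal=1pm

Checking: Legal(1pm) before DesignReview(4pm); Retro(1pm) before AllHands(2pm); DesignReview(4pm) != AllHands(2pm); OffsitePrep(2pm) != Retro(1pm); Roadmap=2pm in [2pm,5pm]; DesignReview=4pm in [4pm,5pm].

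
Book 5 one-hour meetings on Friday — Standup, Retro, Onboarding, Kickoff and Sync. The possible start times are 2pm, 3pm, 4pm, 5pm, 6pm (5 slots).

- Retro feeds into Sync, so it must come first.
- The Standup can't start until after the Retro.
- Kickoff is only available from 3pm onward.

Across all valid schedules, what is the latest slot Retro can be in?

5pm

Downstream work caps Retro at 5pm.
Retro at 5pm is achievable: Kickoff in 3pm; Sync in 6pm; Retro in 5pm; Onboarding in 2pm; Standup in 6pm.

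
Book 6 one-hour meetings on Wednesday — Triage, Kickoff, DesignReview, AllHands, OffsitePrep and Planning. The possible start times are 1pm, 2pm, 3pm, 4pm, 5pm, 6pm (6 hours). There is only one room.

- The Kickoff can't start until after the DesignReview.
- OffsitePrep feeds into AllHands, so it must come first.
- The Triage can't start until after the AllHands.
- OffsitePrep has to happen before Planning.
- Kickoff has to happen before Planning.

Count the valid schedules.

19

Splitting on Triage: it can be 3pm (1), 4pm (3), 5pm (6), 6pm (9). Listing each branch's schedules as (Kickoff, DesignReview, AllHands, OffsitePrep, Planning):
Triage=3pm: (5pm,4pm,2pm,1pm,6pm) — 1.
Triage=4pm: (5pm,1pm,3pm,2pm,6pm) (5pm,2pm,3pm,1pm,6pm) (5pm,3pm,2pm,1pm,6pm) — 3.
Triage=5pm: (2pm,1pm,4pm,3pm,6pm) (3pm,1pm,4pm,2pm,6pm) (3pm,2pm,4pm,1pm,6pm) (4pm,1pm,3pm,2pm,6pm) (4pm,2pm,3pm,1pm,6pm) (4pm,3pm,2pm,1pm,6pm) — 6.
Triage=6pm: (2pm,1pm,4pm,3pm,5pm) (2pm,1pm,5pm,3pm,4pm) (3pm,1pm,4pm,2pm,5pm) (3pm,1pm,5pm,2pm,4pm) (3pm,2pm,4pm,1pm,5pm) (3pm,2pm,5pm,1pm,4pm) (4pm,1pm,3pm,2pm,5pm) (4pm,2pm,3pm,1pm,5pm) (4pm,3pm,2pm,1pm,5pm) — 9.
Summing: 1 + 3 + 6 + 9 = 19.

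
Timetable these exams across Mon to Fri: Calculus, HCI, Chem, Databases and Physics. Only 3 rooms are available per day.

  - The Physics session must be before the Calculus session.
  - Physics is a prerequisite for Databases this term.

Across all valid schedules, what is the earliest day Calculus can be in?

Tue

Precedence pushes Calculus to at least Tue.
Calculus at Tue is achievable: Chem=Mon; Calculus=Tue; HCI=Mon; Databases=Tue; Physics=Mon.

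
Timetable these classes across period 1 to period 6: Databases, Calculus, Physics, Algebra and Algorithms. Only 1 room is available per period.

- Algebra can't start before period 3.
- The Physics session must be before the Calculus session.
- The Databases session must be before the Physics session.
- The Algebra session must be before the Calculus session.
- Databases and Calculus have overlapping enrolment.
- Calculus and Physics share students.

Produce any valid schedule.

Algorithms -> period 5; Databases -> period 1; Calculus -> period 4; Physics -> period 2; Algebra -> period 3

Checking: Algebra(period 3) before Calculus(period 4); Databases(period 1) before Physics(period 2); Physics(period 2) before Calculus(period 4); Calculus(period 4) != Physics(period 2); Databases(period 1) != Calculus(period 4); Algebra=period 3 in [period 3,period 6]; max 1 per period (cap 1).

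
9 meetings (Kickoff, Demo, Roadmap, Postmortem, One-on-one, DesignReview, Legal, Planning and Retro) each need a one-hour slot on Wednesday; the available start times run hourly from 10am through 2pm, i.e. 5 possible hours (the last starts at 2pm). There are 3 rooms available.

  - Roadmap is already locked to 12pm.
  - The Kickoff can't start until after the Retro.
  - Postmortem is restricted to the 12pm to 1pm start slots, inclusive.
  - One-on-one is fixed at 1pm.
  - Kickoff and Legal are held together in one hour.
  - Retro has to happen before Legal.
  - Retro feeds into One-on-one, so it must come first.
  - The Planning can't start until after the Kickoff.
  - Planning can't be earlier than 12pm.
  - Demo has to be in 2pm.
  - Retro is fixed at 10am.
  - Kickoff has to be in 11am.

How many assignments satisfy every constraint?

Splitting on Postmortem: it can be 12pm (14), 1pm (14). Listing each branch's schedules as (Kickoff, Demo, Roadmap, One-on-one, DesignReview, Legal, Planning, Retro):
Postmortem=12pm: (11am,2pm,12pm,1pm,10am,11am,12pm,10am) (11am,2pm,12pm,1pm,10am,11am,1pm,10am) (11am,2pm,12pm,1pm,10am,11am,2pm,10am) (11am,2pm,12pm,1pm,11am,11am,12pm,10am) (11am,2pm,12pm,1pm,11am,11am,1pm,10am) (11am,2pm,12pm,1pm,11am,11am,2pm,10am) (11am,2pm,12pm,1pm,12pm,11am,1pm,10am) (11am,2pm,12pm,1pm,12pm,11am,2pm,10am) (11am,2pm,12pm,1pm,1pm,11am,12pm,10am) (11am,2pm,12pm,1pm,1pm,11am,1pm,10am) (11am,2pm,12pm,1pm,1pm,11am,2pm,10am) (11am,2pm,12pm,1pm,2pm,11am,12pm,10am) (11am,2pm,12pm,1pm,2pm,11am,1pm,10am) (11am,2pm,12pm,1pm,2pm,11am,2pm,10am) — 14.
Postmortem=1pm: (11am,2pm,12pm,1pm,10am,11am,12pm,10am) (11am,2pm,12pm,1pm,10am,11am,1pm,10am) (11am,2pm,12pm,1pm,10am,11am,2pm,10am) (11am,2pm,12pm,1pm,11am,11am,12pm,10am) (11am,2pm,12pm,1pm,11am,11am,1pm,10am) (11am,2pm,12pm,1pm,11am,11am,2pm,10am) (11am,2pm,12pm,1pm,12pm,11am,12pm,10am) (11am,2pm,12pm,1pm,12pm,11am,1pm,10am) (11am,2pm,12pm,1pm,12pm,11am,2pm,10am) (11am,2pm,12pm,1pm,1pm,11am,12pm,10am) (11am,2pm,12pm,1pm,1pm,11am,2pm,10am) (11am,2pm,12pm,1pm,2pm,11am,12pm,10am) (11am,2pm,12pm,1pm,2pm,11am,1pm,10am) (11am,2pm,12pm,1pm,2pm,11am,2pm,10am) — 14.
Summing: 14 + 14 = 28.

28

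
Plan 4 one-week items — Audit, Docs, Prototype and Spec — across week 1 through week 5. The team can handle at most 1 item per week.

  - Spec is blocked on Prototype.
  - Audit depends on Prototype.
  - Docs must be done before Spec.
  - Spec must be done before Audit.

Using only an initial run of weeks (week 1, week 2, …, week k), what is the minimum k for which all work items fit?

The precedence chain requires at least 3 distinct weeks.
With at most 1 per week and 4 work items, at least 4 weeks are needed.
4 works (last occupied week: week 4): for example Prototype=week 1; Audit=week 4; Spec=week 3; Docs=week 2.

4 weeks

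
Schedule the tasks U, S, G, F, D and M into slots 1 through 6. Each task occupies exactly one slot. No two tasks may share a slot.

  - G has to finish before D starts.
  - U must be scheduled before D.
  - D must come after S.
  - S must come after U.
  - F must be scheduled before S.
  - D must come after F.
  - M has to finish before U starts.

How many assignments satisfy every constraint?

15

Splitting on U: it can be 2 (3), 3 (6), 4 (6). Listing each branch's schedules as (S, G, F, D, M):
U=2: (4,5,3,6,1) (5,3,4,6,1) (5,4,3,6,1) — 3.
U=3: (4,5,1,6,2) (4,5,2,6,1) (5,1,4,6,2) (5,2,4,6,1) (5,4,1,6,2) (5,4,2,6,1) — 6.
U=4: (5,1,2,6,3) (5,1,3,6,2) (5,2,1,6,3) (5,2,3,6,1) (5,3,1,6,2) (5,3,2,6,1) — 6.
Summing: 3 + 6 + 6 = 15.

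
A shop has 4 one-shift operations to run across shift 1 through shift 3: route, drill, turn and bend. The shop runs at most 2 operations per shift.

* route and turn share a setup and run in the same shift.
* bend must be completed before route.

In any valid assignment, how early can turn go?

Turn must be in the same shift as route, which can't be before shift 2, so turn is at least shift 2.
turn at shift 2 is achievable: drill in shift 1, turn in shift 2, bend in shift 1, route in shift 2.

shift 2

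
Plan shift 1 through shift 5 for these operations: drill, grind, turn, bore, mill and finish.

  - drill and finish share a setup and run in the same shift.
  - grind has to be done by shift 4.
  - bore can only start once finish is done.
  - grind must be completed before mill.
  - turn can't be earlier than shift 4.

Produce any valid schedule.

finish=shift 1, drill=shift 1, bore=shift 2, grind=shift 1, turn=shift 4, mill=shift 2

Checking: grind(shift 1) before mill(shift 2); finish(shift 1) before bore(shift 2); drill = finish = shift 1; grind=shift 1 in [shift 1,shift 4]; turn=shift 4 in [shift 4,shift 5].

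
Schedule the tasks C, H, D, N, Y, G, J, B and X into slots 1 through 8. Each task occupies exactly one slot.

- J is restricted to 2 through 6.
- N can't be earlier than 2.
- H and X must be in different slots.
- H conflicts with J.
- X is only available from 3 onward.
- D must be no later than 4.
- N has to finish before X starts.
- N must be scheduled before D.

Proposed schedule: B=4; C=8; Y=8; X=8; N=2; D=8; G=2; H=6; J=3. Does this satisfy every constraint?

Invalid. D must be no later than 4.

D must be no later than 4 — violated.
N can't be earlier than 2 — holds.
H conflicts with J — holds.
H and X must be in different slots — holds.
J is restricted to 2 through 6 — holds.
N has to finish before X starts — holds.
N must be scheduled before D — holds.
X is only available from 3 onward — holds.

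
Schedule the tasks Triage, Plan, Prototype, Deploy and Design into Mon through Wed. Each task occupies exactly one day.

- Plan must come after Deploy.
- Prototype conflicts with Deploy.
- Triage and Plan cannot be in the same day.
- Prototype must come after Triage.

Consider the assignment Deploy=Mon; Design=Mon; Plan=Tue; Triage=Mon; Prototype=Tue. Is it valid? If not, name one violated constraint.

Valid

Triage and Plan cannot be in the same day — holds.
Plan must come after Deploy — holds.
Prototype conflicts with Deploy — holds.
Prototype must come after Triage — holds.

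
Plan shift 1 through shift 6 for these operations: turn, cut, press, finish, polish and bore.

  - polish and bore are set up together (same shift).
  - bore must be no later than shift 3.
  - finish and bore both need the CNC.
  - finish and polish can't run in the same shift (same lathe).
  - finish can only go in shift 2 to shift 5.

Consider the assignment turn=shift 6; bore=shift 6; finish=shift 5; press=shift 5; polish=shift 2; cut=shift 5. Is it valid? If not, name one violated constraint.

polish and bore are set up together (same shift) — violated.
bore must be no later than shift 3 — violated.
finish and polish can't run in the same shift (same lathe) — holds.
finish can only go in shift 2 to shift 5 — holds.
finish and bore both need the CNC — holds.

No. polish and bore are set up together (same shift) is not satisfied.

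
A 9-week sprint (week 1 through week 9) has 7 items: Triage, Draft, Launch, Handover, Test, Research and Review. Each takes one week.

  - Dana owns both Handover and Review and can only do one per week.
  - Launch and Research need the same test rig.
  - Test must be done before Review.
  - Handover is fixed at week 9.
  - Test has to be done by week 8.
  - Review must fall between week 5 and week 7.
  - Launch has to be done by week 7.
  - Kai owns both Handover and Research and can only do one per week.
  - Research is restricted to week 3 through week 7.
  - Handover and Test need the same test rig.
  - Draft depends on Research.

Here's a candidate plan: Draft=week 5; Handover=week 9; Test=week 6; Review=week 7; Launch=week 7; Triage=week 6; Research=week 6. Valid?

Kai owns both Handover and Research and can only do one per week — holds.
Test has to be done by week 8 — holds.
Handover and Test need the same test rig — holds.
Test must be done before Review — holds.
Research is restricted to week 3 through week 7 — holds.
Review must fall between week 5 and week 7 — holds.
Launch and Research need the same test rig — holds.
Dana owns both Handover and Review and can only do one per week — holds.
Handover is fixed at week 9 — holds.
Draft depends on Research — violated.
Launch has to be done by week 7 — holds.

No — it violates: Draft depends on Research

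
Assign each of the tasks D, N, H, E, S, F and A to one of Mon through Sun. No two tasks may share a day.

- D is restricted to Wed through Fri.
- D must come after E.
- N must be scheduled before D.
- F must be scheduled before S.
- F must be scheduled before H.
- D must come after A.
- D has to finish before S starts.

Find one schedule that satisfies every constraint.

A=Wed, N=Mon, E=Tue, D=Thu, F=Fri, H=Sun, S=Sat

Checking: E(Tue) before D(Thu); F(Fri) before S(Sat); D(Thu) before S(Sat); F(Fri) before H(Sun); N(Mon) before D(Thu); A(Wed) before D(Thu); D=Thu in [Wed,Fri]; max 1 per day (cap 1).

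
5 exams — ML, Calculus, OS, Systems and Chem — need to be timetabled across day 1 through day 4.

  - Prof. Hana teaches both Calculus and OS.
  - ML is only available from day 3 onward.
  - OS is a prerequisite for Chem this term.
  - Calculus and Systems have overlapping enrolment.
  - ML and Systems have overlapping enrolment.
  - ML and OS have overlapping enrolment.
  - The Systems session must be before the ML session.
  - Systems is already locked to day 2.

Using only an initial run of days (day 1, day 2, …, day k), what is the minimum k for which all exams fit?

The precedence chain requires at least 2 distinct days.
ML can't be placed before day 3, so the schedule must run through at least day 3.
3 works (last occupied day: day 3): for example Calculus -> day 3; ML -> day 3; Chem -> day 2; Systems -> day 2; OS -> day 1.

3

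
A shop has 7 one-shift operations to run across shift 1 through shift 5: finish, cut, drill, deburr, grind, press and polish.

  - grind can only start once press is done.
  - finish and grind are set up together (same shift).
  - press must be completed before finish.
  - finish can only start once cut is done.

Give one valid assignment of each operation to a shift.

cut -> shift 1; drill -> shift 1; finish -> shift 2; grind -> shift 2; deburr -> shift 1; polish -> shift 1; press -> shift 1

Checking: cut(shift 1) before finish(shift 2); press(shift 1) before finish(shift 2); press(shift 1) before grind(shift 2); finish = grind = shift 2.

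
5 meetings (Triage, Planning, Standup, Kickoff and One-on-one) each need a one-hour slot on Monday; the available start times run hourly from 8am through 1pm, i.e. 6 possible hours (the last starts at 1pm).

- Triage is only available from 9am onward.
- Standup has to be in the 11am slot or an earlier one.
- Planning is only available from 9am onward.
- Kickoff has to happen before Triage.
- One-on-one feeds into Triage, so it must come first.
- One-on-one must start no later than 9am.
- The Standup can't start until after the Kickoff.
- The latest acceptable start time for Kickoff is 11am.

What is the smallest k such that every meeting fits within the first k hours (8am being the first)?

The precedence chain requires at least 2 distinct hours.
2 works (last occupied hour: 9am): for example One-on-one in 8am, Triage in 9am, Kickoff in 8am, Standup in 9am, Planning in 9am.

2 hours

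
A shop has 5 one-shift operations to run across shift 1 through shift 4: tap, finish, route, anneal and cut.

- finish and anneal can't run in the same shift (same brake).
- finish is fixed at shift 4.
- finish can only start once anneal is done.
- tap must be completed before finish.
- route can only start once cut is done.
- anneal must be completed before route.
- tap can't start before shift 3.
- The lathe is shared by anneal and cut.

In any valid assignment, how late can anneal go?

Downstream work caps anneal at shift 3.
anneal at shift 3 is achievable: route -> shift 4, finish -> shift 4, tap -> shift 3, anneal -> shift 3, cut -> shift 1.

shift 3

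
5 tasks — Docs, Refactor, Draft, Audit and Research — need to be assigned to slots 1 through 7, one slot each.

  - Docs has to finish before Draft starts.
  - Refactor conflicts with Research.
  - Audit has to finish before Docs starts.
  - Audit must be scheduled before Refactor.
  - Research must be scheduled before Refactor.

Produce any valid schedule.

Audit in 1; Research in 1; Refactor in 2; Docs in 2; Draft in 3

Checking: Docs(2) before Draft(3); Audit(1) before Refactor(2); Research(1) before Refactor(2); Audit(1) before Docs(2); Refactor(2) != Research(1).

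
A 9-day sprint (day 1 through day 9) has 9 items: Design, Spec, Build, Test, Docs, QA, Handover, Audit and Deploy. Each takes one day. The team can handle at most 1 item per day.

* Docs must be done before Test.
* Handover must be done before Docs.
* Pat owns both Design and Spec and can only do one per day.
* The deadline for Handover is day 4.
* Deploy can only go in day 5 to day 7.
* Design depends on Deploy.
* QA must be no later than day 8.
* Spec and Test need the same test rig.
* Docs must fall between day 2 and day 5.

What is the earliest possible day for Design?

day 6

Precedence pushes Design to at least day 6.
Design at day 6 is achievable: Audit=day 9, Handover=day 1, Docs=day 2, Spec=day 7, Test=day 4, Deploy=day 5, Design=day 6, QA=day 3, Build=day 8.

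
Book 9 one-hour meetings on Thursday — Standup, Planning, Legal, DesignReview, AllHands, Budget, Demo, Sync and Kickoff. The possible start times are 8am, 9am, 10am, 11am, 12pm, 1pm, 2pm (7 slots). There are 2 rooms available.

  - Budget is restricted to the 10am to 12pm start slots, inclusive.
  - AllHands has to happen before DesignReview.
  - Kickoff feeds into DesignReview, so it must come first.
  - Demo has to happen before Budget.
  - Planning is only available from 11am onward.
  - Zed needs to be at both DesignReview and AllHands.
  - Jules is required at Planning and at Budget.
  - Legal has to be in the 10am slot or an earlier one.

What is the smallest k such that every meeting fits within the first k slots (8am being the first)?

5

The precedence chain requires at least 2 distinct slots.
With at most 2 per slot and 9 meetings, at least 5 slots are needed.
Planning can't be placed before 11am — that is slot 4 counting from 8am — so the schedule must run through at least 4 slots.
5 works (last occupied slot: 12pm): for example Budget -> 10am; AllHands -> 8am; Standup -> 11am; Sync -> 12pm; Demo -> 9am; Kickoff -> 9am; Planning -> 11am; DesignReview -> 10am; Legal -> 8am.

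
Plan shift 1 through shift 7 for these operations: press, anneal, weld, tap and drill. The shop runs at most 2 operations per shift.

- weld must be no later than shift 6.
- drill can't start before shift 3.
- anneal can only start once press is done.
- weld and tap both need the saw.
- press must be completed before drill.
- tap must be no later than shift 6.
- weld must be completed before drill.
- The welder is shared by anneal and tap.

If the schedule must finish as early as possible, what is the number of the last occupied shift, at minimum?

The precedence chain requires at least 2 distinct shifts.
With at most 2 per shift and 5 operations, at least 3 shifts are needed.
drill can't be placed before shift 3, so the schedule must run through at least shift 3.
3 works (last occupied shift: shift 3): for example tap -> shift 3, anneal -> shift 2, press -> shift 1, weld -> shift 1, drill -> shift 3.

shift 3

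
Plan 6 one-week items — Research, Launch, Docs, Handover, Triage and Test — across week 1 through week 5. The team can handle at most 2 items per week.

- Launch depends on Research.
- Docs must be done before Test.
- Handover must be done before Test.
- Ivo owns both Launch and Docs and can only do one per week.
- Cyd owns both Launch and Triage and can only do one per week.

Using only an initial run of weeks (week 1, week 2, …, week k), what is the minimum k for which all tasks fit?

The precedence chain requires at least 2 distinct weeks.
With at most 2 per week and 6 tasks, at least 3 weeks are needed.
3 works (last occupied week: week 3): for example Test in week 3, Launch in week 2, Docs in week 1, Research in week 1, Handover in week 2, Triage in week 3.

3 weeks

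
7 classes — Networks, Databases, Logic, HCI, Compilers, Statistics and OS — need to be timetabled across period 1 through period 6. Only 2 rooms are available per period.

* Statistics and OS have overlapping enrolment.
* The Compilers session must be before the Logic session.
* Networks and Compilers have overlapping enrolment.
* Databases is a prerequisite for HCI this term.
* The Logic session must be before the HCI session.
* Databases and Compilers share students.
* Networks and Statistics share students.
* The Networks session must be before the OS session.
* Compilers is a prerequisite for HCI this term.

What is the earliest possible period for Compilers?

Downstream work caps Compilers at period 4.
Compilers at period 1 is achievable: HCI in period 3; Databases in period 2; Logic in period 2; Networks in period 3; Statistics in period 1; OS in period 4; Compilers in period 1.

period 1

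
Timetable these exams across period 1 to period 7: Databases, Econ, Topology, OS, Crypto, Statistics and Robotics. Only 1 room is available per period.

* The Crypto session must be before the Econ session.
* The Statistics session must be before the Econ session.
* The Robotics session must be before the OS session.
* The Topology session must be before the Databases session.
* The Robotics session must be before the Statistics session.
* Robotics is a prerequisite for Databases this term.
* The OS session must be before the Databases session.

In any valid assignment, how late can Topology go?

period 6

Downstream work caps Topology at period 6.
Topology at period 6 is achievable: Econ=period 4, Databases=period 7, Statistics=period 2, Robotics=period 1, OS=period 5, Crypto=period 3, Topology=period 6.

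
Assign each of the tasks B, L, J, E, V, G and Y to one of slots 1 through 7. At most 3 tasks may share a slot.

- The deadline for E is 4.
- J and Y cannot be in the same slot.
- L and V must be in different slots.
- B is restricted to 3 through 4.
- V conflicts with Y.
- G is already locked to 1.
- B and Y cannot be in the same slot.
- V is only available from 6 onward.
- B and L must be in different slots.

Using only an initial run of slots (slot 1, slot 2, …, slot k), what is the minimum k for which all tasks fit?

With at most 3 per slot and 7 tasks, at least 3 slots are needed.
V can't be placed before 6, so the schedule must run through at least slot 6.
6 works (last occupied slot: 6): for example J -> 2, Y -> 4, V -> 6, E -> 1, G -> 1, L -> 1, B -> 3.

6 slots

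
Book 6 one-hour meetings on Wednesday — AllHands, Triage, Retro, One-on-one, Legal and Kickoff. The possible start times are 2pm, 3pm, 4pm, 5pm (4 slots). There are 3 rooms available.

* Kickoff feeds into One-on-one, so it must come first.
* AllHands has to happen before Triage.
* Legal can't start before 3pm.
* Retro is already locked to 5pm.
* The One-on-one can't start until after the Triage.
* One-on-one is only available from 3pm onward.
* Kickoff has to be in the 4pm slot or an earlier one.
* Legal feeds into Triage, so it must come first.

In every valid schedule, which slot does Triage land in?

4pm

Precedence pushes Triage to at least 4pm; downstream work caps Triage at 4pm.
So Triage is pinned to 4pm.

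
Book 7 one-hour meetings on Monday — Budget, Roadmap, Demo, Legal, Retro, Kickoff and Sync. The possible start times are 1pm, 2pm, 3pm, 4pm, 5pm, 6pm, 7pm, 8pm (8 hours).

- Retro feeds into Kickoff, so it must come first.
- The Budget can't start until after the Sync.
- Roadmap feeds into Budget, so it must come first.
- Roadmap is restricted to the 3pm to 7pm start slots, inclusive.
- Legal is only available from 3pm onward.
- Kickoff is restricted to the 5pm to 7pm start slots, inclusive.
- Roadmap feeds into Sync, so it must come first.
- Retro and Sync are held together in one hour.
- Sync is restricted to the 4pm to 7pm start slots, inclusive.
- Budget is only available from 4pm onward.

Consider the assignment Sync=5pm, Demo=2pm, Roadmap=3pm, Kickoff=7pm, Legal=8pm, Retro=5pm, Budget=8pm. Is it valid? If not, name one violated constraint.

Valid

Legal is only available from 3pm onward — holds.
Retro feeds into Kickoff, so it must come first — holds.
Budget is only available from 4pm onward — holds.
The Budget can't start until after the Sync — holds.
Retro and Sync are held together in one hour — holds.
Roadmap is restricted to the 3pm to 7pm start slots, inclusive — holds.
Roadmap feeds into Budget, so it must come first — holds.
Kickoff is restricted to the 5pm to 7pm start slots, inclusive — holds.
Sync is restricted to the 4pm to 7pm start slots, inclusive — holds.
Roadmap feeds into Sync, so it must come first — holds.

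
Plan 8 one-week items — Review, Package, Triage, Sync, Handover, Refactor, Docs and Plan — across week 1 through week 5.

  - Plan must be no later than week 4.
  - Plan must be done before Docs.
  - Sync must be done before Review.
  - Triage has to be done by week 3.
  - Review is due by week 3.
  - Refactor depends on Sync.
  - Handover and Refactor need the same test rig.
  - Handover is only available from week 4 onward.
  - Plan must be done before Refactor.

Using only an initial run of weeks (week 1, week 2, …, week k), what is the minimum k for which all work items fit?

The precedence chain requires at least 2 distinct weeks.
Handover can't be placed before week 4, so the schedule must run through at least week 4.
4 works (last occupied week: week 4): for example Sync in week 1; Refactor in week 2; Plan in week 1; Triage in week 1; Handover in week 4; Package in week 1; Docs in week 2; Review in week 2.

4 weeks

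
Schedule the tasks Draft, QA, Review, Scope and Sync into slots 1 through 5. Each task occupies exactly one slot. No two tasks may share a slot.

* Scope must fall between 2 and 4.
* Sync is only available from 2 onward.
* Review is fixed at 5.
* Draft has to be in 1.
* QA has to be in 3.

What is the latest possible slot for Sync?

Sync is available from 2.
Sync at 4 is achievable: Sync in 4, Review in 5, QA in 3, Draft in 1, Scope in 2.
Nothing later works — the capacity limit rule out every slot after 4.

4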